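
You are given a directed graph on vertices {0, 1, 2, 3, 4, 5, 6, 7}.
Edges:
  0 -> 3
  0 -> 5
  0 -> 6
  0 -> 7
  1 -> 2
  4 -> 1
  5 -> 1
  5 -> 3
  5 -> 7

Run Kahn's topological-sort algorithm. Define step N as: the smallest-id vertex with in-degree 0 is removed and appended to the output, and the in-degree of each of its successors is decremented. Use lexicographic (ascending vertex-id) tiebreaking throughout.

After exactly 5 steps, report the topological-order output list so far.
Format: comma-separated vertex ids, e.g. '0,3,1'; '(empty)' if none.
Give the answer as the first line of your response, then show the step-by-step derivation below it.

0,4,5,1,2

step 1: output 0; order=[0]; indeg=(0,2,1,1,0,0,0,1)
step 2: output 4; order=[0,4]; indeg=(0,1,1,1,0,0,0,1)
step 3: output 5; order=[0,4,5]; indeg=(0,0,1,0,0,0,0,0)
step 4: output 1; order=[0,4,5,1]; indeg=(0,0,0,0,0,0,0,0)
step 5: output 2; order=[0,4,5,1,2]; indeg=(0,0,0,0,0,0,0,0)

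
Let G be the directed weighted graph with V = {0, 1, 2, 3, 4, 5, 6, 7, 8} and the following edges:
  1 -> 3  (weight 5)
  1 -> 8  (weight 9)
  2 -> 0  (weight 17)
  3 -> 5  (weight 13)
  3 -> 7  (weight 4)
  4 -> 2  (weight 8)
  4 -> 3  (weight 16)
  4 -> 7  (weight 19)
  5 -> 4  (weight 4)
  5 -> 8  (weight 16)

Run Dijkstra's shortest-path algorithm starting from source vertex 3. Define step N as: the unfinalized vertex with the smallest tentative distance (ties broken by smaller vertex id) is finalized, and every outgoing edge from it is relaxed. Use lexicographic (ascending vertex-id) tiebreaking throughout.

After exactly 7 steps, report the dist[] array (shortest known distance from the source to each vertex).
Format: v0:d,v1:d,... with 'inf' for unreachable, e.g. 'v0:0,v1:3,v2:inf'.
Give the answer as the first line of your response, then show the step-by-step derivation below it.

v0:42,v1:inf,v2:25,v3:0,v4:17,v5:13,v6:inf,v7:4,v8:29

step 1: dist = v0:inf,v1:inf,v2:inf,v3:0,v4:inf,v5:13,v6:inf,v7:4,v8:inf
step 2: dist = v0:inf,v1:inf,v2:inf,v3:0,v4:inf,v5:13,v6:inf,v7:4,v8:inf
step 3: dist = v0:inf,v1:inf,v2:inf,v3:0,v4:17,v5:13,v6:inf,v7:4,v8:29
step 4: dist = v0:inf,v1:inf,v2:25,v3:0,v4:17,v5:13,v6:inf,v7:4,v8:29
step 5: dist = v0:42,v1:inf,v2:25,v3:0,v4:17,v5:13,v6:inf,v7:4,v8:29
step 6: dist = v0:42,v1:inf,v2:25,v3:0,v4:17,v5:13,v6:inf,v7:4,v8:29
step 7: dist = v0:42,v1:inf,v2:25,v3:0,v4:17,v5:13,v6:inf,v7:4,v8:29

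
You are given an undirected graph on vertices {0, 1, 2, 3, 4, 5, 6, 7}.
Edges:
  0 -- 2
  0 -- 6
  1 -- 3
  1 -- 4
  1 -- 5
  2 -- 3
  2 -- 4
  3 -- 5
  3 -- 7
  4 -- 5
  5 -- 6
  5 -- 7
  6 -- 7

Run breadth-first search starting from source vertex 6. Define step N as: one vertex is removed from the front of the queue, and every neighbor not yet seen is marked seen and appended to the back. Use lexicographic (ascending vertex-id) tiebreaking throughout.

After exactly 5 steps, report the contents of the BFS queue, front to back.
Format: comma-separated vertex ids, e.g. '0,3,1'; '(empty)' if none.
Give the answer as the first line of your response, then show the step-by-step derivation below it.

1,3,4

step 1: dequeue 6; queue=[0,5,7]; order=6
step 2: dequeue 0; queue=[5,7,2]; order=6,0
step 3: dequeue 5; queue=[7,2,1,3,4]; order=6,0,5
step 4: dequeue 7; queue=[2,1,3,4]; order=6,0,5,7
step 5: dequeue 2; queue=[1,3,4]; order=6,0,5,7,2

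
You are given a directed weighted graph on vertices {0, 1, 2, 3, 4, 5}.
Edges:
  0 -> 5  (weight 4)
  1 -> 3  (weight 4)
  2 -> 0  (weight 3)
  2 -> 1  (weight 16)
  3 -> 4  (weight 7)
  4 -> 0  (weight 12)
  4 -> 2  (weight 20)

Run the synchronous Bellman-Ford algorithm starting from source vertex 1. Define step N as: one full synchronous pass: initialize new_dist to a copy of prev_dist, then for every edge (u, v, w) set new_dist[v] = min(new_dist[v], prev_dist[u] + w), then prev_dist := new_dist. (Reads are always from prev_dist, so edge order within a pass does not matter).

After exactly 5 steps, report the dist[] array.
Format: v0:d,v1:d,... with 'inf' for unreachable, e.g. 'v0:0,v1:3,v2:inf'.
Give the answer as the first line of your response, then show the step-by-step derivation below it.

v0:23,v1:0,v2:31,v3:4,v4:11,v5:27

step 1: dist = v0:inf,v1:0,v2:inf,v3:4,v4:inf,v5:inf
step 2: dist = v0:inf,v1:0,v2:inf,v3:4,v4:11,v5:inf
step 3: dist = v0:23,v1:0,v2:31,v3:4,v4:11,v5:inf
step 4: dist = v0:23,v1:0,v2:31,v3:4,v4:11,v5:27
step 5: dist = v0:23,v1:0,v2:31,v3:4,v4:11,v5:27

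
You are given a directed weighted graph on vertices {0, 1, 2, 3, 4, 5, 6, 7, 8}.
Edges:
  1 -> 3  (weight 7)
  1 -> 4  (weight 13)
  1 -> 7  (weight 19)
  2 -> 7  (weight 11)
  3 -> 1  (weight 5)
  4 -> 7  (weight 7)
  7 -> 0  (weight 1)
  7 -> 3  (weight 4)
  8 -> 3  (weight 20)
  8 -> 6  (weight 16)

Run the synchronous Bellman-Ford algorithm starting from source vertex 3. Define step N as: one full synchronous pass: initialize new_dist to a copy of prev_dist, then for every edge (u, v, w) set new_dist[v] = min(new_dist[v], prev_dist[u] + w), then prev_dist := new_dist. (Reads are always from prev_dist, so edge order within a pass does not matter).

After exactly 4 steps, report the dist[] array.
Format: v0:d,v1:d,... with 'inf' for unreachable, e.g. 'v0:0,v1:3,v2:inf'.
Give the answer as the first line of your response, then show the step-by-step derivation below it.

v0:25,v1:5,v2:inf,v3:0,v4:18,v5:inf,v6:inf,v7:24,v8:inf

step 1: dist = v0:inf,v1:5,v2:inf,v3:0,v4:inf,v5:inf,v6:inf,v7:inf,v8:inf
step 2: dist = v0:inf,v1:5,v2:inf,v3:0,v4:18,v5:inf,v6:inf,v7:24,v8:inf
step 3: dist = v0:25,v1:5,v2:inf,v3:0,v4:18,v5:inf,v6:inf,v7:24,v8:inf
step 4: dist = v0:25,v1:5,v2:inf,v3:0,v4:18,v5:inf,v6:inf,v7:24,v8:inf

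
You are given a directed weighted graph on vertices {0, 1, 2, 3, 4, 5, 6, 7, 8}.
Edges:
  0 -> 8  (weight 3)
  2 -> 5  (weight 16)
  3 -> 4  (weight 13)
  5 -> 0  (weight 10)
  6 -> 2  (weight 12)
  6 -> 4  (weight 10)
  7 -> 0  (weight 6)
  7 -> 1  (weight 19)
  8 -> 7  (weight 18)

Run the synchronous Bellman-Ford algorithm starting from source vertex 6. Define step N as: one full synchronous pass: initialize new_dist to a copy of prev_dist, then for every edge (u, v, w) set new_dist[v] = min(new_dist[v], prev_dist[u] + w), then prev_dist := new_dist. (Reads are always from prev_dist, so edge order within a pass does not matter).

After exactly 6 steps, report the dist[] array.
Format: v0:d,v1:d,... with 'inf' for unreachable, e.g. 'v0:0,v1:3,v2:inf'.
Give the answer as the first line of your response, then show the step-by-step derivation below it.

v0:38,v1:78,v2:12,v3:inf,v4:10,v5:28,v6:0,v7:59,v8:41

step 1: dist = v0:inf,v1:inf,v2:12,v3:inf,v4:10,v5:inf,v6:0,v7:inf,v8:inf
step 2: dist = v0:inf,v1:inf,v2:12,v3:inf,v4:10,v5:28,v6:0,v7:inf,v8:inf
step 3: dist = v0:38,v1:inf,v2:12,v3:inf,v4:10,v5:28,v6:0,v7:inf,v8:inf
step 4: dist = v0:38,v1:inf,v2:12,v3:inf,v4:10,v5:28,v6:0,v7:inf,v8:41
step 5: dist = v0:38,v1:inf,v2:12,v3:inf,v4:10,v5:28,v6:0,v7:59,v8:41
step 6: dist = v0:38,v1:78,v2:12,v3:inf,v4:10,v5:28,v6:0,v7:59,v8:41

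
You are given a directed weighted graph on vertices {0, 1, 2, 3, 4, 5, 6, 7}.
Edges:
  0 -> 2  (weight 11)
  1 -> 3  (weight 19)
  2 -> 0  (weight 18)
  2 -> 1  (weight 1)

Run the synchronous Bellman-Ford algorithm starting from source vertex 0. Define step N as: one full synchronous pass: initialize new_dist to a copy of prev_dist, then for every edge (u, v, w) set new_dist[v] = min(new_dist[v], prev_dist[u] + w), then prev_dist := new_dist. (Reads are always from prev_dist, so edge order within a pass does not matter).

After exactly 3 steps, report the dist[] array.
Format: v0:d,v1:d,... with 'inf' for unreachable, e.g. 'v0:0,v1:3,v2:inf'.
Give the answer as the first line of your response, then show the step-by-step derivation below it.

v0:0,v1:12,v2:11,v3:31,v4:inf,v5:inf,v6:inf,v7:inf

step 1: dist = v0:0,v1:inf,v2:11,v3:inf,v4:inf,v5:inf,v6:inf,v7:inf
step 2: dist = v0:0,v1:12,v2:11,v3:inf,v4:inf,v5:inf,v6:inf,v7:inf
step 3: dist = v0:0,v1:12,v2:11,v3:31,v4:inf,v5:inf,v6:inf,v7:inf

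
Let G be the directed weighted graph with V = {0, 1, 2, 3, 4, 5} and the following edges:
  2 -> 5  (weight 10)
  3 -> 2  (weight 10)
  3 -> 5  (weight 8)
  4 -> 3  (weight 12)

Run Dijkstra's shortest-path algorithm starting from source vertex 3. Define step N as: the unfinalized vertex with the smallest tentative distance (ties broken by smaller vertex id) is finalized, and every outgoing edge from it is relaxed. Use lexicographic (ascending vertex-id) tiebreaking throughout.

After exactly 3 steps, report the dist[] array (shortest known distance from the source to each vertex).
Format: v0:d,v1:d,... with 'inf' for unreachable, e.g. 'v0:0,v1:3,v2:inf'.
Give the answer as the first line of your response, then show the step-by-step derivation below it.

v0:inf,v1:inf,v2:10,v3:0,v4:inf,v5:8

step 1: dist = v0:inf,v1:inf,v2:10,v3:0,v4:inf,v5:8
step 2: dist = v0:inf,v1:inf,v2:10,v3:0,v4:inf,v5:8
step 3: dist = v0:inf,v1:inf,v2:10,v3:0,v4:inf,v5:8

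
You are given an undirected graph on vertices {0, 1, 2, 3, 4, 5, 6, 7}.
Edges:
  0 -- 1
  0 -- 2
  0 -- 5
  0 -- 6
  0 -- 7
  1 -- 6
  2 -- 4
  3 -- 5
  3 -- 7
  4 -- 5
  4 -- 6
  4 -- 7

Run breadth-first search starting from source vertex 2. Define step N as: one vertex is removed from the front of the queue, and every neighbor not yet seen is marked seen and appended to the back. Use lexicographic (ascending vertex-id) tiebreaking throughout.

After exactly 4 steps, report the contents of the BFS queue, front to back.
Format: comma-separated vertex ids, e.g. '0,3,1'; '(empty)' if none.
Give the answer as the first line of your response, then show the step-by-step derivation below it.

5,6,7

step 1: dequeue 2; queue=[0,4]; order=2
step 2: dequeue 0; queue=[4,1,5,6,7]; order=2,0
step 3: dequeue 4; queue=[1,5,6,7]; order=2,0,4
step 4: dequeue 1; queue=[5,6,7]; order=2,0,4,1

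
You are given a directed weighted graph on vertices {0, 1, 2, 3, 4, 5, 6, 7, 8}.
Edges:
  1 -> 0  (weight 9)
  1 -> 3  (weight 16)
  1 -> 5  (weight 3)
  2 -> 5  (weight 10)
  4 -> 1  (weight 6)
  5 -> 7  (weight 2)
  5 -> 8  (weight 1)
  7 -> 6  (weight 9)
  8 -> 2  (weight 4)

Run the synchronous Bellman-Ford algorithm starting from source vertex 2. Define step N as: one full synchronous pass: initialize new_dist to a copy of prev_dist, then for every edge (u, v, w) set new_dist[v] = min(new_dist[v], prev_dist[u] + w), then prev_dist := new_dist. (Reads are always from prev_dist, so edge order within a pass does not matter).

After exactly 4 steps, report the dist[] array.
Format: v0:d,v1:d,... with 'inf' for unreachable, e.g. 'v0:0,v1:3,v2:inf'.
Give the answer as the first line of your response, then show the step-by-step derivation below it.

v0:inf,v1:inf,v2:0,v3:inf,v4:inf,v5:10,v6:21,v7:12,v8:11

step 1: dist = v0:inf,v1:inf,v2:0,v3:inf,v4:inf,v5:10,v6:inf,v7:inf,v8:inf
step 2: dist = v0:inf,v1:inf,v2:0,v3:inf,v4:inf,v5:10,v6:inf,v7:12,v8:11
step 3: dist = v0:inf,v1:inf,v2:0,v3:inf,v4:inf,v5:10,v6:21,v7:12,v8:11
step 4: dist = v0:inf,v1:inf,v2:0,v3:inf,v4:inf,v5:10,v6:21,v7:12,v8:11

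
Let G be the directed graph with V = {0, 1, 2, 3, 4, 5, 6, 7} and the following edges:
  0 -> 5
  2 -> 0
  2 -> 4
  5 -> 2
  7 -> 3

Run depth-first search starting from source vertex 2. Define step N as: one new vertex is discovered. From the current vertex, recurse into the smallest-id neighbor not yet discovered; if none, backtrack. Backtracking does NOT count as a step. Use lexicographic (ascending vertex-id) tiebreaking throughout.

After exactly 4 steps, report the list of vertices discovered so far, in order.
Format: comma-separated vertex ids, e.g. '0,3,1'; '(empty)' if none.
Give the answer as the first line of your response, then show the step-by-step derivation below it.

2,0,5,4

step 1: discover 2; path=2; order=2
step 2: discover 0; path=2>0; order=2,0
step 3: discover 5; path=2>0>5; order=2,0,5
step 4: discover 4; path=2>4; order=2,0,5,4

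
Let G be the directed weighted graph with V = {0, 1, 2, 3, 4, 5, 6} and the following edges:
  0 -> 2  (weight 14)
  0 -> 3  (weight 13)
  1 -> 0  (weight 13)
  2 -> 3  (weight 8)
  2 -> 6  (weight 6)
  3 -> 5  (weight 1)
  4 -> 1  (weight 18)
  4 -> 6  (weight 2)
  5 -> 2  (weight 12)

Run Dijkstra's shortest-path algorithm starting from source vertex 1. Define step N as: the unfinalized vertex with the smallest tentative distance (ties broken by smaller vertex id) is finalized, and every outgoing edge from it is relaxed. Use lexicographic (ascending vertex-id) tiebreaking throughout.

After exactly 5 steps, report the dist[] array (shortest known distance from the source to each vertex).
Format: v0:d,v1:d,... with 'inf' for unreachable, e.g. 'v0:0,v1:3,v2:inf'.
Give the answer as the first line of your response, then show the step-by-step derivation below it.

v0:13,v1:0,v2:27,v3:26,v4:inf,v5:27,v6:33

step 1: dist = v0:13,v1:0,v2:inf,v3:inf,v4:inf,v5:inf,v6:inf
step 2: dist = v0:13,v1:0,v2:27,v3:26,v4:inf,v5:inf,v6:inf
step 3: dist = v0:13,v1:0,v2:27,v3:26,v4:inf,v5:27,v6:inf
step 4: dist = v0:13,v1:0,v2:27,v3:26,v4:inf,v5:27,v6:33
step 5: dist = v0:13,v1:0,v2:27,v3:26,v4:inf,v5:27,v6:33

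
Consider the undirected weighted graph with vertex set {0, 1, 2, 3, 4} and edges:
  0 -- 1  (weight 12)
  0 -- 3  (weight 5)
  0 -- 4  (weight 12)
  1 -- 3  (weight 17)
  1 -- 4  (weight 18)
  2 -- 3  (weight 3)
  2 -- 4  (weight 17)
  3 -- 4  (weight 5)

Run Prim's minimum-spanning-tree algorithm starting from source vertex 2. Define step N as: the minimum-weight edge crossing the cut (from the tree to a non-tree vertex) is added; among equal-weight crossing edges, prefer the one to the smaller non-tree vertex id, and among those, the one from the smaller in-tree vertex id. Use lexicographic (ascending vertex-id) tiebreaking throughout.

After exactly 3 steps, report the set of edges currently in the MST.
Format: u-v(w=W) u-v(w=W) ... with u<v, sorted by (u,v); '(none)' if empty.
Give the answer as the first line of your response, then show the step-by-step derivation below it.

0-3(w=5) 2-3(w=3) 3-4(w=5)

step 1: add edge 2-3 (w=3); MST = {2-3(w=3)}
step 2: add edge 0-3 (w=5); MST = {0-3(w=5) 2-3(w=3)}
step 3: add edge 3-4 (w=5); MST = {0-3(w=5) 2-3(w=3) 3-4(w=5)}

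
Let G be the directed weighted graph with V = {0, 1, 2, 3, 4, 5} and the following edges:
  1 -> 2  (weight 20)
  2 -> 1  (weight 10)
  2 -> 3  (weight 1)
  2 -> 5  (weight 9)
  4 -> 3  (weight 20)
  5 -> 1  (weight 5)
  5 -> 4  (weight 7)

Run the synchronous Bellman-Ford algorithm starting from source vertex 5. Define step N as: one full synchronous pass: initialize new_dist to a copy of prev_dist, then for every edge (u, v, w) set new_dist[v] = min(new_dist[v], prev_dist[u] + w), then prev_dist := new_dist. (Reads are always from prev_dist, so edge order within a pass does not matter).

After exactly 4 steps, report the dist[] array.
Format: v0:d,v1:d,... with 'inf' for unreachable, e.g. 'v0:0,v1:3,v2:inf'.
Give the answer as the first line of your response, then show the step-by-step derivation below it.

v0:inf,v1:5,v2:25,v3:26,v4:7,v5:0

step 1: dist = v0:inf,v1:5,v2:inf,v3:inf,v4:7,v5:0
step 2: dist = v0:inf,v1:5,v2:25,v3:27,v4:7,v5:0
step 3: dist = v0:inf,v1:5,v2:25,v3:26,v4:7,v5:0
step 4: dist = v0:inf,v1:5,v2:25,v3:26,v4:7,v5:0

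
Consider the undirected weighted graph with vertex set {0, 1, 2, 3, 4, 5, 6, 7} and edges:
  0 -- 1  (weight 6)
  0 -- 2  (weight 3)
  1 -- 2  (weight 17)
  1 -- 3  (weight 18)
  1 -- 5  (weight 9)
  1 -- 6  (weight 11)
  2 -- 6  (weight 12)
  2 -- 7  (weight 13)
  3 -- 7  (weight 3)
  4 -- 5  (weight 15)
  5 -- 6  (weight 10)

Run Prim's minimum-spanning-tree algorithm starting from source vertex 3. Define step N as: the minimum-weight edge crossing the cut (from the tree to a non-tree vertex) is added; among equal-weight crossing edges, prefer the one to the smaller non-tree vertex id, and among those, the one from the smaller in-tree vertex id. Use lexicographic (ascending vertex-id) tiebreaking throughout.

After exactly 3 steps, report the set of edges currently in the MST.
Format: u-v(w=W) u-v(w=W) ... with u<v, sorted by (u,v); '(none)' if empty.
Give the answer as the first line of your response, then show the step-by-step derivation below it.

0-2(w=3) 2-7(w=13) 3-7(w=3)

step 1: add edge 3-7 (w=3); MST = {3-7(w=3)}
step 2: add edge 2-7 (w=13); MST = {2-7(w=13) 3-7(w=3)}
step 3: add edge 0-2 (w=3); MST = {0-2(w=3) 2-7(w=13) 3-7(w=3)}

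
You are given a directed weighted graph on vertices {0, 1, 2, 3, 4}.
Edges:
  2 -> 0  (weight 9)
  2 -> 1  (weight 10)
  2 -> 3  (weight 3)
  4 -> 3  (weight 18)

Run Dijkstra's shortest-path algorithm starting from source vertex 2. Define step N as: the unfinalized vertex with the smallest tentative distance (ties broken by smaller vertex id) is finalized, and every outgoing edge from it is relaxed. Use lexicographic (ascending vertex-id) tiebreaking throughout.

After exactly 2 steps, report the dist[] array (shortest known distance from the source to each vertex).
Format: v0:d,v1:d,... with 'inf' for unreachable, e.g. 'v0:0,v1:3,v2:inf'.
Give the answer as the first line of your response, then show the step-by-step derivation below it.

v0:9,v1:10,v2:0,v3:3,v4:inf

step 1: dist = v0:9,v1:10,v2:0,v3:3,v4:inf
step 2: dist = v0:9,v1:10,v2:0,v3:3,v4:inf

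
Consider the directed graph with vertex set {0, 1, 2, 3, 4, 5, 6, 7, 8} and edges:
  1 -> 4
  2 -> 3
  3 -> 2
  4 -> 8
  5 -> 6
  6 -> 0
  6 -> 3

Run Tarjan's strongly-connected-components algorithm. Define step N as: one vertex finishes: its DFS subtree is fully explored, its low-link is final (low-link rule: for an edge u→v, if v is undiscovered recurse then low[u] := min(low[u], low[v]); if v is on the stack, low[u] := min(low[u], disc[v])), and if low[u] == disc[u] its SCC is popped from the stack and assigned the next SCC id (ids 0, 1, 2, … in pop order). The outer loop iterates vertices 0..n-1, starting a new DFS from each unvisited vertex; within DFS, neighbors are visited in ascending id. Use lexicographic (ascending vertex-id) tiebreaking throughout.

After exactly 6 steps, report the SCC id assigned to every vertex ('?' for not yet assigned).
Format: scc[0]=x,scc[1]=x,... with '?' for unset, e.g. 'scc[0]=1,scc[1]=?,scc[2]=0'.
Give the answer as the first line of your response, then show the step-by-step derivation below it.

scc[0]=0,scc[1]=3,scc[2]=4,scc[3]=4,scc[4]=2,scc[5]=?,scc[6]=?,scc[7]=?,scc[8]=1

step 1: low=(low[0]=0,low[1]=?,low[2]=?,low[3]=?,low[4]=?,low[5]=?,low[6]=?,low[7]=?,low[8]=?); scc=(scc[0]=0,scc[1]=?,scc[2]=?,scc[3]=?,scc[4]=?,scc[5]=?,scc[6]=?,scc[7]=?,scc[8]=?)
step 2: low=(low[0]=0,low[1]=1,low[2]=?,low[3]=?,low[4]=2,low[5]=?,low[6]=?,low[7]=?,low[8]=3); scc=(scc[0]=0,scc[1]=?,scc[2]=?,scc[3]=?,scc[4]=?,scc[5]=?,scc[6]=?,scc[7]=?,scc[8]=1)
step 3: low=(low[0]=0,low[1]=1,low[2]=?,low[3]=?,low[4]=2,low[5]=?,low[6]=?,low[7]=?,low[8]=3); scc=(scc[0]=0,scc[1]=?,scc[2]=?,scc[3]=?,scc[4]=2,scc[5]=?,scc[6]=?,scc[7]=?,scc[8]=1)
step 4: low=(low[0]=0,low[1]=1,low[2]=?,low[3]=?,low[4]=2,low[5]=?,low[6]=?,low[7]=?,low[8]=3); scc=(scc[0]=0,scc[1]=3,scc[2]=?,scc[3]=?,scc[4]=2,scc[5]=?,scc[6]=?,scc[7]=?,scc[8]=1)
step 5: low=(low[0]=0,low[1]=1,low[2]=4,low[3]=4,low[4]=2,low[5]=?,low[6]=?,low[7]=?,low[8]=3); scc=(scc[0]=0,scc[1]=3,scc[2]=?,scc[3]=?,scc[4]=2,scc[5]=?,scc[6]=?,scc[7]=?,scc[8]=1)
step 6: low=(low[0]=0,low[1]=1,low[2]=4,low[3]=4,low[4]=2,low[5]=?,low[6]=?,low[7]=?,low[8]=3); scc=(scc[0]=0,scc[1]=3,scc[2]=4,scc[3]=4,scc[4]=2,scc[5]=?,scc[6]=?,scc[7]=?,scc[8]=1)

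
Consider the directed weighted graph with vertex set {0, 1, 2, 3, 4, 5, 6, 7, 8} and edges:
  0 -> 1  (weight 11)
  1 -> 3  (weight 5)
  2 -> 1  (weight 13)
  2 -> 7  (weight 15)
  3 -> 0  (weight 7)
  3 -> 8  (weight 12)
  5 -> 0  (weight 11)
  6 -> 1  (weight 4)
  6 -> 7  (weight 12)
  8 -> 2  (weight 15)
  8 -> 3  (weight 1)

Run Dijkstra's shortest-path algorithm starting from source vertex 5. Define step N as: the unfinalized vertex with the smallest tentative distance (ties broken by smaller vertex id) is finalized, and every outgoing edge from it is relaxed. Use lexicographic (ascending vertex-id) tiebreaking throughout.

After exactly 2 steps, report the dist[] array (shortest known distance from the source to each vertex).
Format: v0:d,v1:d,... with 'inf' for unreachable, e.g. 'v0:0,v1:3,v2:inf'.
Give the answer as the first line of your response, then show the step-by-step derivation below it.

v0:11,v1:22,v2:inf,v3:inf,v4:inf,v5:0,v6:inf,v7:inf,v8:inf

step 1: dist = v0:11,v1:inf,v2:inf,v3:inf,v4:inf,v5:0,v6:inf,v7:inf,v8:inf
step 2: dist = v0:11,v1:22,v2:inf,v3:inf,v4:inf,v5:0,v6:inf,v7:inf,v8:inf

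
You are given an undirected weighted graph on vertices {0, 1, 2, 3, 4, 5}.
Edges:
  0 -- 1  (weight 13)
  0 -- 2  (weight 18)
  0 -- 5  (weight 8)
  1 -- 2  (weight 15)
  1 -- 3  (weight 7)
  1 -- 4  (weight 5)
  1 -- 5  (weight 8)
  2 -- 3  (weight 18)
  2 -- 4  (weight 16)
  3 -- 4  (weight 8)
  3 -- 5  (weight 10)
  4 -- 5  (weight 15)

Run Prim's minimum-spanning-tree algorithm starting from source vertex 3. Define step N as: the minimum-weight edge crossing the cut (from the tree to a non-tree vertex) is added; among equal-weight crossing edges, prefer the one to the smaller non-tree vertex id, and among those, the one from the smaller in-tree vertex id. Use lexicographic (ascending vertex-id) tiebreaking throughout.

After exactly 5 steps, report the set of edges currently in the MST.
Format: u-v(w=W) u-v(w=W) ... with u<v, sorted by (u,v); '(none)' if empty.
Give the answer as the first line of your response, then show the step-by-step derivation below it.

0-5(w=8) 1-2(w=15) 1-3(w=7) 1-4(w=5) 1-5(w=8)

step 1: add edge 1-3 (w=7); MST = {1-3(w=7)}
step 2: add edge 1-4 (w=5); MST = {1-3(w=7) 1-4(w=5)}
step 3: add edge 1-5 (w=8); MST = {1-3(w=7) 1-4(w=5) 1-5(w=8)}
step 4: add edge 0-5 (w=8); MST = {0-5(w=8) 1-3(w=7) 1-4(w=5) 1-5(w=8)}
step 5: add edge 1-2 (w=15); MST = {0-5(w=8) 1-2(w=15) 1-3(w=7) 1-4(w=5) 1-5(w=8)}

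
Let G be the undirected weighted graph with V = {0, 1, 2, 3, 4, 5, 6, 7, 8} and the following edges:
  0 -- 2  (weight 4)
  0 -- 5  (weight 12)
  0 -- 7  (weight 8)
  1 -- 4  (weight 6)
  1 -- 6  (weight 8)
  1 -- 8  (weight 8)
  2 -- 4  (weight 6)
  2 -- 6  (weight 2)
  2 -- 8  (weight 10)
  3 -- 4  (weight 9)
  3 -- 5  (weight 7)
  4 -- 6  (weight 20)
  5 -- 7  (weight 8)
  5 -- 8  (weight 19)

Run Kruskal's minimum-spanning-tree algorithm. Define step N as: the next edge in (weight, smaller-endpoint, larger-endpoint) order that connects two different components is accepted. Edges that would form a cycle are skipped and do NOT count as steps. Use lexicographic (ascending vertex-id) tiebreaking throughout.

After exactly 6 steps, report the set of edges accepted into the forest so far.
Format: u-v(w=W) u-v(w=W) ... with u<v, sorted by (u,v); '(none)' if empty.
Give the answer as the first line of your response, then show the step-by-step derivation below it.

0-2(w=4) 0-7(w=8) 1-4(w=6) 2-4(w=6) 2-6(w=2) 3-5(w=7)

step 1: add edge 2-6 (w=2); MST = {2-6(w=2)}
step 2: add edge 0-2 (w=4); MST = {0-2(w=4) 2-6(w=2)}
step 3: add edge 1-4 (w=6); MST = {0-2(w=4) 1-4(w=6) 2-6(w=2)}
step 4: add edge 2-4 (w=6); MST = {0-2(w=4) 1-4(w=6) 2-4(w=6) 2-6(w=2)}
step 5: add edge 3-5 (w=7); MST = {0-2(w=4) 1-4(w=6) 2-4(w=6) 2-6(w=2) 3-5(w=7)}
step 6: add edge 0-7 (w=8); MST = {0-2(w=4) 0-7(w=8) 1-4(w=6) 2-4(w=6) 2-6(w=2) 3-5(w=7)}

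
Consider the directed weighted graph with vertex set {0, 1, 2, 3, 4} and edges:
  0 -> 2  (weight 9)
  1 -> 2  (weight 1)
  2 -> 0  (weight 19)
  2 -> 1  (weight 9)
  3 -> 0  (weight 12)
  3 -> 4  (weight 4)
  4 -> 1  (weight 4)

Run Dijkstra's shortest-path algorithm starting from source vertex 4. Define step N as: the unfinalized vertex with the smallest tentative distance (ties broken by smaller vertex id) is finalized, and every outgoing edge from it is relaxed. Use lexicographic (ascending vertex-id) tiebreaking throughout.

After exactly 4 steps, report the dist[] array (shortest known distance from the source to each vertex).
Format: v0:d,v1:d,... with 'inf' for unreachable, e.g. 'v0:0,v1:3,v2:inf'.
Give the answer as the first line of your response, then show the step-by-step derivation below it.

v0:24,v1:4,v2:5,v3:inf,v4:0

step 1: dist = v0:inf,v1:4,v2:inf,v3:inf,v4:0
step 2: dist = v0:inf,v1:4,v2:5,v3:inf,v4:0
step 3: dist = v0:24,v1:4,v2:5,v3:inf,v4:0
step 4: dist = v0:24,v1:4,v2:5,v3:inf,v4:0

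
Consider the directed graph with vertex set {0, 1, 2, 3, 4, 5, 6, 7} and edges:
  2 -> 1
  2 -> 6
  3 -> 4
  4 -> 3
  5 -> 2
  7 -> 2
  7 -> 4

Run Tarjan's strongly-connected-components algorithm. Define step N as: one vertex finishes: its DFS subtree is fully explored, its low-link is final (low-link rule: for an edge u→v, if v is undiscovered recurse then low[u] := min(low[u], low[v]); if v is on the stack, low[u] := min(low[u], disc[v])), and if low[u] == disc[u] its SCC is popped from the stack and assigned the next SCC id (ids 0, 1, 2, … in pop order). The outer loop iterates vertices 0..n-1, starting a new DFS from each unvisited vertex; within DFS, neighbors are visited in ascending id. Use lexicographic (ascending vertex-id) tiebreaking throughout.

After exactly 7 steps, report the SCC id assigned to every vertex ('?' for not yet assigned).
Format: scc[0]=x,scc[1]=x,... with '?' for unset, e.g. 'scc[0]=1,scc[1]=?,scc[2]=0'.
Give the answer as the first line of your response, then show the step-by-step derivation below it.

scc[0]=0,scc[1]=1,scc[2]=3,scc[3]=4,scc[4]=4,scc[5]=5,scc[6]=2,scc[7]=?

step 1: low=(low[0]=0,low[1]=?,low[2]=?,low[3]=?,low[4]=?,low[5]=?,low[6]=?,low[7]=?); scc=(scc[0]=0,scc[1]=?,scc[2]=?,scc[3]=?,scc[4]=?,scc[5]=?,scc[6]=?,scc[7]=?)
step 2: low=(low[0]=0,low[1]=1,low[2]=?,low[3]=?,low[4]=?,low[5]=?,low[6]=?,low[7]=?); scc=(scc[0]=0,scc[1]=1,scc[2]=?,scc[3]=?,scc[4]=?,scc[5]=?,scc[6]=?,scc[7]=?)
step 3: low=(low[0]=0,low[1]=1,low[2]=2,low[3]=?,low[4]=?,low[5]=?,low[6]=3,low[7]=?); scc=(scc[0]=0,scc[1]=1,scc[2]=?,scc[3]=?,scc[4]=?,scc[5]=?,scc[6]=2,scc[7]=?)
step 4: low=(low[0]=0,low[1]=1,low[2]=2,low[3]=?,low[4]=?,low[5]=?,low[6]=3,low[7]=?); scc=(scc[0]=0,scc[1]=1,scc[2]=3,scc[3]=?,scc[4]=?,scc[5]=?,scc[6]=2,scc[7]=?)
step 5: low=(low[0]=0,low[1]=1,low[2]=2,low[3]=4,low[4]=4,low[5]=?,low[6]=3,low[7]=?); scc=(scc[0]=0,scc[1]=1,scc[2]=3,scc[3]=?,scc[4]=?,scc[5]=?,scc[6]=2,scc[7]=?)
step 6: low=(low[0]=0,low[1]=1,low[2]=2,low[3]=4,low[4]=4,low[5]=?,low[6]=3,low[7]=?); scc=(scc[0]=0,scc[1]=1,scc[2]=3,scc[3]=4,scc[4]=4,scc[5]=?,scc[6]=2,scc[7]=?)
step 7: low=(low[0]=0,low[1]=1,low[2]=2,low[3]=4,low[4]=4,low[5]=6,low[6]=3,low[7]=?); scc=(scc[0]=0,scc[1]=1,scc[2]=3,scc[3]=4,scc[4]=4,scc[5]=5,scc[6]=2,scc[7]=?)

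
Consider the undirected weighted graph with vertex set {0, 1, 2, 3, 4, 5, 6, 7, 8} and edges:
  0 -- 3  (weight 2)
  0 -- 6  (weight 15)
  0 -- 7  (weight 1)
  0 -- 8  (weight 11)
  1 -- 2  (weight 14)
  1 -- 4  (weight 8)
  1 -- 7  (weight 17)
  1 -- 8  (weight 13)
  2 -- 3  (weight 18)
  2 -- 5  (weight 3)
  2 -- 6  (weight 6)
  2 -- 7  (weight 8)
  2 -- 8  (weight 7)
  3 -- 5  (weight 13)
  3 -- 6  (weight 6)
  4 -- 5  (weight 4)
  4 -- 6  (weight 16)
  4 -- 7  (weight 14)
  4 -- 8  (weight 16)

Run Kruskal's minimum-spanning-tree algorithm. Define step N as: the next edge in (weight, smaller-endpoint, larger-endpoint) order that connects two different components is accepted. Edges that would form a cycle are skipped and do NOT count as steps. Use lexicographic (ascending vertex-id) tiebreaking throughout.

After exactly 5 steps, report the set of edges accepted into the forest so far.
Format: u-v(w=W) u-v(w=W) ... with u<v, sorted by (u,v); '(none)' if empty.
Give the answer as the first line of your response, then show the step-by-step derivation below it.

0-3(w=2) 0-7(w=1) 2-5(w=3) 2-6(w=6) 4-5(w=4)

step 1: add edge 0-7 (w=1); MST = {0-7(w=1)}
step 2: add edge 0-3 (w=2); MST = {0-3(w=2) 0-7(w=1)}
step 3: add edge 2-5 (w=3); MST = {0-3(w=2) 0-7(w=1) 2-5(w=3)}
step 4: add edge 4-5 (w=4); MST = {0-3(w=2) 0-7(w=1) 2-5(w=3) 4-5(w=4)}
step 5: add edge 2-6 (w=6); MST = {0-3(w=2) 0-7(w=1) 2-5(w=3) 2-6(w=6) 4-5(w=4)}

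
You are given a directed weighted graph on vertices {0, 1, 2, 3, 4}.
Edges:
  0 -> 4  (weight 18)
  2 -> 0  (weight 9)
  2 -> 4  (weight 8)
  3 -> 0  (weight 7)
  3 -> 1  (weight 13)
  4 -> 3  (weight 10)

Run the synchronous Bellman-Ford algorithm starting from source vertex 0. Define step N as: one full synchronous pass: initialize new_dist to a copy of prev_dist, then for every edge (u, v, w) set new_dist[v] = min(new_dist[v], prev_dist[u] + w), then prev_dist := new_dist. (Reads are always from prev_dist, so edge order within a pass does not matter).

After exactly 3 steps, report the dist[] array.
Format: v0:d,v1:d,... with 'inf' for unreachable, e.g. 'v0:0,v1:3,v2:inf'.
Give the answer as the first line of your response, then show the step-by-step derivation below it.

v0:0,v1:41,v2:inf,v3:28,v4:18

step 1: dist = v0:0,v1:inf,v2:inf,v3:inf,v4:18
step 2: dist = v0:0,v1:inf,v2:inf,v3:28,v4:18
step 3: dist = v0:0,v1:41,v2:inf,v3:28,v4:18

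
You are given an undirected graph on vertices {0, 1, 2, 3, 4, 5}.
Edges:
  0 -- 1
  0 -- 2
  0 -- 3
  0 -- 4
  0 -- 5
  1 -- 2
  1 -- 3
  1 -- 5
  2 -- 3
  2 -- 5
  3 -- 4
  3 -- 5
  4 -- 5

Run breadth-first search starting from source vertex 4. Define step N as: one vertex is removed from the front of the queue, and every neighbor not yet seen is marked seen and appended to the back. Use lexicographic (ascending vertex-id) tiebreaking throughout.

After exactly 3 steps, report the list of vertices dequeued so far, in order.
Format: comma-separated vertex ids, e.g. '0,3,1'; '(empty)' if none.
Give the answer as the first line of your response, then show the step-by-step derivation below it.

4,0,3

step 1: dequeue 4; queue=[0,3,5]; order=4
step 2: dequeue 0; queue=[3,5,1,2]; order=4,0
step 3: dequeue 3; queue=[5,1,2]; order=4,0,3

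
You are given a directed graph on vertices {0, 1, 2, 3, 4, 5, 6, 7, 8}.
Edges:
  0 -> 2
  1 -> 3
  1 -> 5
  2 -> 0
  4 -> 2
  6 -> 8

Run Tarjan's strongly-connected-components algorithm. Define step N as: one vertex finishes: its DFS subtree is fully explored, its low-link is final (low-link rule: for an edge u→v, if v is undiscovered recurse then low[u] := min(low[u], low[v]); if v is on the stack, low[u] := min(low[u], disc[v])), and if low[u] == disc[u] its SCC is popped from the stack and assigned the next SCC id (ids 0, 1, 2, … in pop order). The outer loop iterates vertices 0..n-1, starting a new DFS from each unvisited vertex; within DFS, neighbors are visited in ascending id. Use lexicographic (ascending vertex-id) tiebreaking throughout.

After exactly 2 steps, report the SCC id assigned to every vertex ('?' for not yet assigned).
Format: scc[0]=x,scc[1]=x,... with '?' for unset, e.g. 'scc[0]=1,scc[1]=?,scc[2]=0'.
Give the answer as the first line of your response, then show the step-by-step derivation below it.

scc[0]=0,scc[1]=?,scc[2]=0,scc[3]=?,scc[4]=?,scc[5]=?,scc[6]=?,scc[7]=?,scc[8]=?

step 1: low=(low[0]=0,low[1]=?,low[2]=0,low[3]=?,low[4]=?,low[5]=?,low[6]=?,low[7]=?,low[8]=?); scc=(scc[0]=?,scc[1]=?,scc[2]=?,scc[3]=?,scc[4]=?,scc[5]=?,scc[6]=?,scc[7]=?,scc[8]=?)
step 2: low=(low[0]=0,low[1]=?,low[2]=0,low[3]=?,low[4]=?,low[5]=?,low[6]=?,low[7]=?,low[8]=?); scc=(scc[0]=0,scc[1]=?,scc[2]=0,scc[3]=?,scc[4]=?,scc[5]=?,scc[6]=?,scc[7]=?,scc[8]=?)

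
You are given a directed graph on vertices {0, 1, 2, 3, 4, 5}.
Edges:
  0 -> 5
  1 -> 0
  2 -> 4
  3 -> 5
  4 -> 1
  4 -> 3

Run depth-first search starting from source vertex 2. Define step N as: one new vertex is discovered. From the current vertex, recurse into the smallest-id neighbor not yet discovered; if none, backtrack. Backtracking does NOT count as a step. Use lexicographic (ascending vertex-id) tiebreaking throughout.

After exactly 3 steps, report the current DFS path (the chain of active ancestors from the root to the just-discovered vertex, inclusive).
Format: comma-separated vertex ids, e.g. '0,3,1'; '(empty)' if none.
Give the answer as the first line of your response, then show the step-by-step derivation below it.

2,4,1

step 1: discover 2; path=2; order=2
step 2: discover 4; path=2>4; order=2,4
step 3: discover 1; path=2>4>1; order=2,4,1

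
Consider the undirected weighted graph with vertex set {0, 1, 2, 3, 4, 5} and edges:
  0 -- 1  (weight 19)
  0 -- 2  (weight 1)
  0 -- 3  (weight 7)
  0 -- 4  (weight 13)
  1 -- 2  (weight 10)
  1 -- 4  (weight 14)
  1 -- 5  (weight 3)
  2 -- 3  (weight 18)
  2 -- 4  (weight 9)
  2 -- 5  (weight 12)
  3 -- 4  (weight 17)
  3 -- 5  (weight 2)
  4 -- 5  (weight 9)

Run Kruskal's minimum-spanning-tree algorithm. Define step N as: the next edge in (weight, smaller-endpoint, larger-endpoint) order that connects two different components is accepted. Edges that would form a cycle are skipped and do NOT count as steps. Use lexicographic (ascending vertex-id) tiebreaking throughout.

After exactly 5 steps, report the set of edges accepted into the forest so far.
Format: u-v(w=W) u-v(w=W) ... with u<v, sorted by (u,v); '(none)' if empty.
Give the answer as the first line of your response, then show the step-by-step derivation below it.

0-2(w=1) 0-3(w=7) 1-5(w=3) 2-4(w=9) 3-5(w=2)

step 1: add edge 0-2 (w=1); MST = {0-2(w=1)}
step 2: add edge 3-5 (w=2); MST = {0-2(w=1) 3-5(w=2)}
step 3: add edge 1-5 (w=3); MST = {0-2(w=1) 1-5(w=3) 3-5(w=2)}
step 4: add edge 0-3 (w=7); MST = {0-2(w=1) 0-3(w=7) 1-5(w=3) 3-5(w=2)}
step 5: add edge 2-4 (w=9); MST = {0-2(w=1) 0-3(w=7) 1-5(w=3) 2-4(w=9) 3-5(w=2)}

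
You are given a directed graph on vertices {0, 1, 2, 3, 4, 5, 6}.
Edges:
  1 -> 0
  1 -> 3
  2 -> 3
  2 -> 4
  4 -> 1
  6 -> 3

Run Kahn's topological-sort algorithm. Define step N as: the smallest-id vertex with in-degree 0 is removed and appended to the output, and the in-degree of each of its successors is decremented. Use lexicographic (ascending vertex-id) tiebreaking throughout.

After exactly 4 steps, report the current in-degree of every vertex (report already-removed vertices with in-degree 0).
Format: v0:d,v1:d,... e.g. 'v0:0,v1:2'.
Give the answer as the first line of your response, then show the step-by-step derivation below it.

v0:0,v1:0,v2:0,v3:1,v4:0,v5:0,v6:0

step 1: output 2; order=[2]; indeg=(1,1,0,2,0,0,0)
step 2: output 4; order=[2,4]; indeg=(1,0,0,2,0,0,0)
step 3: output 1; order=[2,4,1]; indeg=(0,0,0,1,0,0,0)
step 4: output 0; order=[2,4,1,0]; indeg=(0,0,0,1,0,0,0)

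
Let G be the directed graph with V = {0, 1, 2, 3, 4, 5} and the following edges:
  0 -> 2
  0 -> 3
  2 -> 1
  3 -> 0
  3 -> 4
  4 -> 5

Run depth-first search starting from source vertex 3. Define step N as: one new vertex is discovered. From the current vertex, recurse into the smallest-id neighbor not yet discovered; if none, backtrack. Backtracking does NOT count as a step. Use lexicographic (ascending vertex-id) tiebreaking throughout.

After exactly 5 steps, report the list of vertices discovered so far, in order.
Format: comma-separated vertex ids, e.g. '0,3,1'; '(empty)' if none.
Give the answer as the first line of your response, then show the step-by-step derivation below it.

3,0,2,1,4

step 1: discover 3; path=3; order=3
step 2: discover 0; path=3>0; order=3,0
step 3: discover 2; path=3>0>2; order=3,0,2
step 4: discover 1; path=3>0>2>1; order=3,0,2,1
step 5: discover 4; path=3>4; order=3,0,2,1,4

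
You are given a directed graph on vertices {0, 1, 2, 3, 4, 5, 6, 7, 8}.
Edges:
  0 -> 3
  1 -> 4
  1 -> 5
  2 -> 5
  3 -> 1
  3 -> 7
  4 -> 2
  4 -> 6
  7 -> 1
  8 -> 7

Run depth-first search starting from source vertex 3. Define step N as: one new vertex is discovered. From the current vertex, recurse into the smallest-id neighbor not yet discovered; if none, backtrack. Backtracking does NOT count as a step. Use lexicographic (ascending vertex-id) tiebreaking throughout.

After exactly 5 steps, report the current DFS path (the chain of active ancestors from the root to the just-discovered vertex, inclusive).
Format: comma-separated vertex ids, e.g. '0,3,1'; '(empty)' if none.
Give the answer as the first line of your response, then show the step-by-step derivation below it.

3,1,4,2,5

step 1: discover 3; path=3; order=3
step 2: discover 1; path=3>1; order=3,1
step 3: discover 4; path=3>1>4; order=3,1,4
step 4: discover 2; path=3>1>4>2; order=3,1,4,2
step 5: discover 5; path=3>1>4>2>5; order=3,1,4,2,5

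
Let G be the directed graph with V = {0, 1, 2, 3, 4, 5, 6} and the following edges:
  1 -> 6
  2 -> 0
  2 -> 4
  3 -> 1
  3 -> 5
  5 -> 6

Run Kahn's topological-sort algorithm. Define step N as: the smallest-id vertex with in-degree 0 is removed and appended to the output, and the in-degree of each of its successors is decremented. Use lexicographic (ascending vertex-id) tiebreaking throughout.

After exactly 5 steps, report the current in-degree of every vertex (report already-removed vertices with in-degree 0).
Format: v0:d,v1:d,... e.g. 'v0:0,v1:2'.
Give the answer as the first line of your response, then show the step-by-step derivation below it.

v0:0,v1:0,v2:0,v3:0,v4:0,v5:0,v6:1

step 1: output 2; order=[2]; indeg=(0,1,0,0,0,1,2)
step 2: output 0; order=[2,0]; indeg=(0,1,0,0,0,1,2)
step 3: output 3; order=[2,0,3]; indeg=(0,0,0,0,0,0,2)
step 4: output 1; order=[2,0,3,1]; indeg=(0,0,0,0,0,0,1)
step 5: output 4; order=[2,0,3,1,4]; indeg=(0,0,0,0,0,0,1)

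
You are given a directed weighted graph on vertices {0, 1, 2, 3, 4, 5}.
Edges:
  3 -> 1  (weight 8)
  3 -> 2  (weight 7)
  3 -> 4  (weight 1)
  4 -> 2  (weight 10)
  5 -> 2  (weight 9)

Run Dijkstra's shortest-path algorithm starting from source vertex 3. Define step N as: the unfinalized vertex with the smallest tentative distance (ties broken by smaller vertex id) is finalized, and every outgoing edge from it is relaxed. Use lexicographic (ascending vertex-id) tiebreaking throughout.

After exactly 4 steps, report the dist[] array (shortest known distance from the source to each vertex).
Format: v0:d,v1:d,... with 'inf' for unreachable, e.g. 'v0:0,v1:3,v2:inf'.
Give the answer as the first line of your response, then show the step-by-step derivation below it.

v0:inf,v1:8,v2:7,v3:0,v4:1,v5:inf

step 1: dist = v0:inf,v1:8,v2:7,v3:0,v4:1,v5:inf
step 2: dist = v0:inf,v1:8,v2:7,v3:0,v4:1,v5:inf
step 3: dist = v0:inf,v1:8,v2:7,v3:0,v4:1,v5:inf
step 4: dist = v0:inf,v1:8,v2:7,v3:0,v4:1,v5:inf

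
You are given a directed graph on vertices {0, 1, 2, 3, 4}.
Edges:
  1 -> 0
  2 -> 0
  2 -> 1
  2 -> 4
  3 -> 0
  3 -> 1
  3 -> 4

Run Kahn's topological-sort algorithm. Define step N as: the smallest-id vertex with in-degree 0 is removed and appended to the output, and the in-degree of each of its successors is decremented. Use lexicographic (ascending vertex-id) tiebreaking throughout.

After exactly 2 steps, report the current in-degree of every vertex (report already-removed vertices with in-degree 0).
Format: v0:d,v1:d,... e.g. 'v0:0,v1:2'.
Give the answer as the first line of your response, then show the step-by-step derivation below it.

v0:1,v1:0,v2:0,v3:0,v4:0

step 1: output 2; order=[2]; indeg=(2,1,0,0,1)
step 2: output 3; order=[2,3]; indeg=(1,0,0,0,0)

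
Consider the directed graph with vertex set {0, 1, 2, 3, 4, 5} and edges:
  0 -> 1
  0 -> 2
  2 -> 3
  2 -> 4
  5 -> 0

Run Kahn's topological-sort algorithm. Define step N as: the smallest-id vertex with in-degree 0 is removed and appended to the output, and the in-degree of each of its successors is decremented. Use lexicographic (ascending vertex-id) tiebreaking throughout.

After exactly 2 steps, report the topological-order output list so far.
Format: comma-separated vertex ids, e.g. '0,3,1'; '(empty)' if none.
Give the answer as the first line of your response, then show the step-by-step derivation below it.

5,0

step 1: output 5; order=[5]; indeg=(0,1,1,1,1,0)
step 2: output 0; order=[5,0]; indeg=(0,0,0,1,1,0)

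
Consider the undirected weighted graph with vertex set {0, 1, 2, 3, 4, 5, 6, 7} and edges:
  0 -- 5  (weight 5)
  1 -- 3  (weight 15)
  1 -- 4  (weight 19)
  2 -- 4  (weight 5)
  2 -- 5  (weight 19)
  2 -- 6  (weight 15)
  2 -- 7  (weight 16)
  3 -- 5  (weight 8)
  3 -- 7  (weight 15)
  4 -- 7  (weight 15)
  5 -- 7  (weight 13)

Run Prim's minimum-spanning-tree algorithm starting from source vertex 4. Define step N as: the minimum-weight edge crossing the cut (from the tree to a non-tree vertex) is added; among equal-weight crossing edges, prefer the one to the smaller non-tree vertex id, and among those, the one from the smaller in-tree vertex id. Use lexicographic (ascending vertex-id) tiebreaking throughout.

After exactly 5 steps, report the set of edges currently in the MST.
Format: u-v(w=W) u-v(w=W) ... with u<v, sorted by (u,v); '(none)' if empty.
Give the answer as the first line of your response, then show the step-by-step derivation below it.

0-5(w=5) 2-4(w=5) 2-6(w=15) 4-7(w=15) 5-7(w=13)

step 1: add edge 2-4 (w=5); MST = {2-4(w=5)}
step 2: add edge 2-6 (w=15); MST = {2-4(w=5) 2-6(w=15)}
step 3: add edge 4-7 (w=15); MST = {2-4(w=5) 2-6(w=15) 4-7(w=15)}
step 4: add edge 5-7 (w=13); MST = {2-4(w=5) 2-6(w=15) 4-7(w=15) 5-7(w=13)}
step 5: add edge 0-5 (w=5); MST = {0-5(w=5) 2-4(w=5) 2-6(w=15) 4-7(w=15) 5-7(w=13)}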